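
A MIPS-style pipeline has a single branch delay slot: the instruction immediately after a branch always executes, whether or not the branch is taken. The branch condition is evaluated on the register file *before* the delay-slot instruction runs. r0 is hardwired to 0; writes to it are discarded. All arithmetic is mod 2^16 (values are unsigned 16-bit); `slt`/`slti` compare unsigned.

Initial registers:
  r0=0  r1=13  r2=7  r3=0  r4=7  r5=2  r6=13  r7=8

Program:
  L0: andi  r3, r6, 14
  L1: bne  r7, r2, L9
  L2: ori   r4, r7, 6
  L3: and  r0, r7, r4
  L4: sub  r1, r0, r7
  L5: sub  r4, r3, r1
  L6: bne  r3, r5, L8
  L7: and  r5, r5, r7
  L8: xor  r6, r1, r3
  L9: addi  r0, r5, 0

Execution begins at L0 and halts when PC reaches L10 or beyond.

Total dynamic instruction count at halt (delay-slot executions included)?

4

[0] andi  r3, r6, 14  →  {r0:0, r1:13, r2:7, r3:12, r4:7, r5:2, r6:13, r7:8}
[1] bne  r7, r2, L9  →  {r0:0, r1:13, r2:7, r3:12, r4:7, r5:2, r6:13, r7:8}  ⟨branch taken⟩
[2] ori   r4, r7, 6  →  {r0:0, r1:13, r2:7, r3:12, r4:14, r5:2, r6:13, r7:8}
[9] addi  r0, r5, 0  →  {r0:0, r1:13, r2:7, r3:12, r4:14, r5:2, r6:13, r7:8}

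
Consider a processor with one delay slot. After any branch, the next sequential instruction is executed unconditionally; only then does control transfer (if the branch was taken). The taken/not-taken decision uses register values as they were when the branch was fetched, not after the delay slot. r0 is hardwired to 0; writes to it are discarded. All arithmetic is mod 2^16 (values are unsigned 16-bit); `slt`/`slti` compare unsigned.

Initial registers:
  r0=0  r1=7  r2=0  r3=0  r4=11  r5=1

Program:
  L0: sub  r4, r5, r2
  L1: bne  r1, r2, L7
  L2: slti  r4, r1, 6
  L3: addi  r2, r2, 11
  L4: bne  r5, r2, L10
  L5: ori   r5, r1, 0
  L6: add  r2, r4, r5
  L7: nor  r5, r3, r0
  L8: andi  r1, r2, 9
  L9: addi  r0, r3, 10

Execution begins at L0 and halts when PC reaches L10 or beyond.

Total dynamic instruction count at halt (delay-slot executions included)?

  step pc=0: sub  r4, r5, r2  regs=(0,7,0,0,1,1)
  step pc=1: bne  r1, r2, L7  cond=T  regs=(0,7,0,0,1,1)
  step pc=2: slti  r4, r1, 6  regs=(0,7,0,0,0,1)
  step pc=7: nor  r5, r3, r0  regs=(0,7,0,0,0,65535)
  step pc=8: andi  r1, r2, 9  regs=(0,0,0,0,0,65535)
  step pc=9: addi  r0, r3, 10  regs=(0,0,0,0,0,65535)

6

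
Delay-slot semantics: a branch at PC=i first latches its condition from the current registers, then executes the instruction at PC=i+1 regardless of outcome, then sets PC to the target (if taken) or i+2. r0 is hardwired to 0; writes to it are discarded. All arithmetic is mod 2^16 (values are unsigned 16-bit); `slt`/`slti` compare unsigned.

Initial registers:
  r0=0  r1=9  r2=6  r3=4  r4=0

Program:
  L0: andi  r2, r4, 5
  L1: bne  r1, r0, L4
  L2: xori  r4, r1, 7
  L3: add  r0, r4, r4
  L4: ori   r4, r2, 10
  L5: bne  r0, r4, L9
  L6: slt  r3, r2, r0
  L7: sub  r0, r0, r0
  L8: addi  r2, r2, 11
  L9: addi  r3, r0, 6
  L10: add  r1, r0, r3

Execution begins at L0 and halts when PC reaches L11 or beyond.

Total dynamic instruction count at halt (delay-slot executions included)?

#0 andi  r2, r4, 5 ; 0/9/0/4/0
#1 bne  r1, r0, L4 ; 0/9/0/4/0 ; →target
#2 xori  r4, r1, 7 ; 0/9/0/4/14
#4 ori   r4, r2, 10 ; 0/9/0/4/10
#5 bne  r0, r4, L9 ; 0/9/0/4/10 ; →target
#6 slt  r3, r2, r0 ; 0/9/0/0/10
#9 addi  r3, r0, 6 ; 0/9/0/6/10
#10 add  r1, r0, r3 ; 0/6/0/6/10

8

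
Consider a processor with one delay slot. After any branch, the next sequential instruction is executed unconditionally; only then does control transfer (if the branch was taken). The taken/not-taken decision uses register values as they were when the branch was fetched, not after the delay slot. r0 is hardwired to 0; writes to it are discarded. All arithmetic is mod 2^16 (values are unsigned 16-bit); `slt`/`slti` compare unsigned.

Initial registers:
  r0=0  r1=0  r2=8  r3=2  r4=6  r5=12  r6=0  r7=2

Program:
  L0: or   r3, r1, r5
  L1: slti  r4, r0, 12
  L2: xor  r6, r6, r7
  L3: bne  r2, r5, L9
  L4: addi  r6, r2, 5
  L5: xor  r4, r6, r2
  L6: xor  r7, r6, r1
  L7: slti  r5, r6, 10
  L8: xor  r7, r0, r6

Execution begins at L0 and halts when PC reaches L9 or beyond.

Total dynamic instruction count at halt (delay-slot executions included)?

5

#0 or   r3, r1, r5 ; 0/0/8/12/6/12/0/2
#1 slti  r4, r0, 12 ; 0/0/8/12/1/12/0/2
#2 xor  r6, r6, r7 ; 0/0/8/12/1/12/2/2
#3 bne  r2, r5, L9 ; 0/0/8/12/1/12/2/2 ; →target
#4 addi  r6, r2, 5 ; 0/0/8/12/1/12/13/2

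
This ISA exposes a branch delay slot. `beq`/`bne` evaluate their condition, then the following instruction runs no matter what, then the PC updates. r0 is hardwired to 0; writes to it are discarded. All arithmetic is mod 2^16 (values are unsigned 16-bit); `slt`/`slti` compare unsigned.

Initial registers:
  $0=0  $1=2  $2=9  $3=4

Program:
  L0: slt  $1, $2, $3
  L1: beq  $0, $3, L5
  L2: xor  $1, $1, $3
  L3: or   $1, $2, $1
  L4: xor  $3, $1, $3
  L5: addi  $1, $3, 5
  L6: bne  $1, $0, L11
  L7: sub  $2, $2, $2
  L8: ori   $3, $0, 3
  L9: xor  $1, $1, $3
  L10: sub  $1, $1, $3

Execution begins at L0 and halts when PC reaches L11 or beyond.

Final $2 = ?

#0 slt  $1, $2, $3 ; 0/0/9/4
#1 beq  $0, $3, L5 ; 0/0/9/4 ; →fallthru
#2 xor  $1, $1, $3 ; 0/4/9/4
#3 or   $1, $2, $1 ; 0/13/9/4
#4 xor  $3, $1, $3 ; 0/13/9/9
#5 addi  $1, $3, 5 ; 0/14/9/9
#6 bne  $1, $0, L11 ; 0/14/9/9 ; →target
#7 sub  $2, $2, $2 ; 0/14/0/9

0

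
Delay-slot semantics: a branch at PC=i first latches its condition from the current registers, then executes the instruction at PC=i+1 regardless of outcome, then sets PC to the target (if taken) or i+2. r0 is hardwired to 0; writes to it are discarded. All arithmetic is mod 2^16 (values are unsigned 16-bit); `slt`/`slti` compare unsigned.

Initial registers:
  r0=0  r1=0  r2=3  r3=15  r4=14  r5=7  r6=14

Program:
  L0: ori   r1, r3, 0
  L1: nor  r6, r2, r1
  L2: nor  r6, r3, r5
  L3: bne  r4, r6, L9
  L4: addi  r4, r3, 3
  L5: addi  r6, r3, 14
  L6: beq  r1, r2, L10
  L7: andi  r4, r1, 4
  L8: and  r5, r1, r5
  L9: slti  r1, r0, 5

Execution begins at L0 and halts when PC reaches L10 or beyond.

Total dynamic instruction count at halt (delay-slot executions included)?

PC=0  ori   r1, r3, 0        | r0=0 r1=15 r2=3 r3=15 r4=14 r5=7 r6=14
PC=1  nor  r6, r2, r1        | r0=0 r1=15 r2=3 r3=15 r4=14 r5=7 r6=65520
PC=2  nor  r6, r3, r5        | r0=0 r1=15 r2=3 r3=15 r4=14 r5=7 r6=65520
PC=3  bne  r4, r6, L9        | r0=0 r1=15 r2=3 r3=15 r4=14 r5=7 r6=65520  [TAKEN]
PC=4  addi  r4, r3, 3        | r0=0 r1=15 r2=3 r3=15 r4=18 r5=7 r6=65520
PC=9  slti  r1, r0, 5        | r0=0 r1=1 r2=3 r3=15 r4=18 r5=7 r6=65520

6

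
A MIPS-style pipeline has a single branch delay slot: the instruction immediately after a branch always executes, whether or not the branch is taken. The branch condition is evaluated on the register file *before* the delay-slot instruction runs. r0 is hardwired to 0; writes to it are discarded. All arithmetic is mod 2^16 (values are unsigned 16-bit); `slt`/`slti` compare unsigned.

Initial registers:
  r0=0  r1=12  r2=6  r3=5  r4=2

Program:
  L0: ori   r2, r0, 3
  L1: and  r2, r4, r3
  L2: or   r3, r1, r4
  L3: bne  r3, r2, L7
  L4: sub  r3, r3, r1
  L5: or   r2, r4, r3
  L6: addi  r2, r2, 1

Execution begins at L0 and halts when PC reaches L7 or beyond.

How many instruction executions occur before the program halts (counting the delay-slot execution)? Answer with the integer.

5

[0] ori   r2, r0, 3  →  {r0:0, r1:12, r2:3, r3:5, r4:2}
[1] and  r2, r4, r3  →  {r0:0, r1:12, r2:0, r3:5, r4:2}
[2] or   r3, r1, r4  →  {r0:0, r1:12, r2:0, r3:14, r4:2}
[3] bne  r3, r2, L7  →  {r0:0, r1:12, r2:0, r3:14, r4:2}  ⟨branch taken⟩
[4] sub  r3, r3, r1  →  {r0:0, r1:12, r2:0, r3:2, r4:2}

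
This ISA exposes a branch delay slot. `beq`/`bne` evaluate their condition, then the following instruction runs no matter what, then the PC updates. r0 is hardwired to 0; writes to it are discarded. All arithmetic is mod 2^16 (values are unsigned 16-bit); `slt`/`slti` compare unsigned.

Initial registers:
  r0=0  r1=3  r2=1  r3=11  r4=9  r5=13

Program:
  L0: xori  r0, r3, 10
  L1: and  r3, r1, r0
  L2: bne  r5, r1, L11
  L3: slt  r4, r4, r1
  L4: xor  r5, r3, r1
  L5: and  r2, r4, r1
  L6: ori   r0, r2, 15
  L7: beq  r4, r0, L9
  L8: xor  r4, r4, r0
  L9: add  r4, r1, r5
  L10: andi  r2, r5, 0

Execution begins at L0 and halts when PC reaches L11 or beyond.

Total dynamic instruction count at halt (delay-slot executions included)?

PC=0  xori  r0, r3, 10       | r0=0 r1=3 r2=1 r3=11 r4=9 r5=13
PC=1  and  r3, r1, r0        | r0=0 r1=3 r2=1 r3=0 r4=9 r5=13
PC=2  bne  r5, r1, L11       | r0=0 r1=3 r2=1 r3=0 r4=9 r5=13  [TAKEN]
PC=3  slt  r4, r4, r1        | r0=0 r1=3 r2=1 r3=0 r4=0 r5=13

4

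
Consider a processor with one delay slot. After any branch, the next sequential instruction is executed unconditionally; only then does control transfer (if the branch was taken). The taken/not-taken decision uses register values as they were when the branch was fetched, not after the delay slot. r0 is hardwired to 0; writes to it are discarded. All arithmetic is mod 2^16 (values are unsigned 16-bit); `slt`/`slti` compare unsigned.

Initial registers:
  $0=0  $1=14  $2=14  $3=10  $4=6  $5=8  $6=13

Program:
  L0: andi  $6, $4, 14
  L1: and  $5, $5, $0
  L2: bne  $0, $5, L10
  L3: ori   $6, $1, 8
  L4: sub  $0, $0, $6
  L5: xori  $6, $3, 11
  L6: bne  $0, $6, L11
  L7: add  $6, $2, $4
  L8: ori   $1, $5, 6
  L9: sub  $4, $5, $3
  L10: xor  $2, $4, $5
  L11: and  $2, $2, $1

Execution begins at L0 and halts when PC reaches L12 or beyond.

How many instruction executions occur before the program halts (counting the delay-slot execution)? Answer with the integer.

9

PC=0  andi  $6, $4, 14       | $0=0 $1=14 $2=14 $3=10 $4=6 $5=8 $6=6
PC=1  and  $5, $5, $0        | $0=0 $1=14 $2=14 $3=10 $4=6 $5=0 $6=6
PC=2  bne  $0, $5, L10       | $0=0 $1=14 $2=14 $3=10 $4=6 $5=0 $6=6  [not taken]
PC=3  ori   $6, $1, 8        | $0=0 $1=14 $2=14 $3=10 $4=6 $5=0 $6=14
PC=4  sub  $0, $0, $6        | $0=0 $1=14 $2=14 $3=10 $4=6 $5=0 $6=14
PC=5  xori  $6, $3, 11       | $0=0 $1=14 $2=14 $3=10 $4=6 $5=0 $6=1
PC=6  bne  $0, $6, L11       | $0=0 $1=14 $2=14 $3=10 $4=6 $5=0 $6=1  [TAKEN]
PC=7  add  $6, $2, $4        | $0=0 $1=14 $2=14 $3=10 $4=6 $5=0 $6=20
PC=11 and  $2, $2, $1        | $0=0 $1=14 $2=14 $3=10 $4=6 $5=0 $6=20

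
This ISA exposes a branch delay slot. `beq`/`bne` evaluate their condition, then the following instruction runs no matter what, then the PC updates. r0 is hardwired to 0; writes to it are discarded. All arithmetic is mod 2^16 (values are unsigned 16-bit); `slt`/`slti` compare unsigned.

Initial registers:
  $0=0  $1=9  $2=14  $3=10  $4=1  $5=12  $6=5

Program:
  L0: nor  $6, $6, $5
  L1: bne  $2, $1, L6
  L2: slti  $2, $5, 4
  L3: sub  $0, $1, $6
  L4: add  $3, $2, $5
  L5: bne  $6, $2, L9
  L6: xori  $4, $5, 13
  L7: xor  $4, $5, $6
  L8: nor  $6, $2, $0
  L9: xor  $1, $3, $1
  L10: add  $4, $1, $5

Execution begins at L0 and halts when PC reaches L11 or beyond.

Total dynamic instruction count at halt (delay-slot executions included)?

#0 nor  $6, $6, $5 ; 0/9/14/10/1/12/65522
#1 bne  $2, $1, L6 ; 0/9/14/10/1/12/65522 ; →target
#2 slti  $2, $5, 4 ; 0/9/0/10/1/12/65522
#6 xori  $4, $5, 13 ; 0/9/0/10/1/12/65522
#7 xor  $4, $5, $6 ; 0/9/0/10/65534/12/65522
#8 nor  $6, $2, $0 ; 0/9/0/10/65534/12/65535
#9 xor  $1, $3, $1 ; 0/3/0/10/65534/12/65535
#10 add  $4, $1, $5 ; 0/3/0/10/15/12/65535

8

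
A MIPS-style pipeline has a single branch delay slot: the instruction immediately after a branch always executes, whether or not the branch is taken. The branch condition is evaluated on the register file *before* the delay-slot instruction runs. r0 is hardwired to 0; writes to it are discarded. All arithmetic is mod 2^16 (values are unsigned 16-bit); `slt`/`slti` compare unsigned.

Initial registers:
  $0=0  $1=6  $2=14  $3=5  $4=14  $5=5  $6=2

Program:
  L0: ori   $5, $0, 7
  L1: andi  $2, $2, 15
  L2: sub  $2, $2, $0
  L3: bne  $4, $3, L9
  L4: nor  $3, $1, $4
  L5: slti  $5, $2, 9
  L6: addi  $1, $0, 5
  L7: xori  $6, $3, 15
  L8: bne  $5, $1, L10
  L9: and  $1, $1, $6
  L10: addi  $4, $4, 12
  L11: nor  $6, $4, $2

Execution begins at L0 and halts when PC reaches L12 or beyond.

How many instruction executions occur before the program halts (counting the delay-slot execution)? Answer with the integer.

8

PC=0  ori   $5, $0, 7        | $0=0 $1=6 $2=14 $3=5 $4=14 $5=7 $6=2
PC=1  andi  $2, $2, 15       | $0=0 $1=6 $2=14 $3=5 $4=14 $5=7 $6=2
PC=2  sub  $2, $2, $0        | $0=0 $1=6 $2=14 $3=5 $4=14 $5=7 $6=2
PC=3  bne  $4, $3, L9        | $0=0 $1=6 $2=14 $3=5 $4=14 $5=7 $6=2  [TAKEN]
PC=4  nor  $3, $1, $4        | $0=0 $1=6 $2=14 $3=65521 $4=14 $5=7 $6=2
PC=9  and  $1, $1, $6        | $0=0 $1=2 $2=14 $3=65521 $4=14 $5=7 $6=2
PC=10 addi  $4, $4, 12       | $0=0 $1=2 $2=14 $3=65521 $4=26 $5=7 $6=2
PC=11 nor  $6, $4, $2        | $0=0 $1=2 $2=14 $3=65521 $4=26 $5=7 $6=65505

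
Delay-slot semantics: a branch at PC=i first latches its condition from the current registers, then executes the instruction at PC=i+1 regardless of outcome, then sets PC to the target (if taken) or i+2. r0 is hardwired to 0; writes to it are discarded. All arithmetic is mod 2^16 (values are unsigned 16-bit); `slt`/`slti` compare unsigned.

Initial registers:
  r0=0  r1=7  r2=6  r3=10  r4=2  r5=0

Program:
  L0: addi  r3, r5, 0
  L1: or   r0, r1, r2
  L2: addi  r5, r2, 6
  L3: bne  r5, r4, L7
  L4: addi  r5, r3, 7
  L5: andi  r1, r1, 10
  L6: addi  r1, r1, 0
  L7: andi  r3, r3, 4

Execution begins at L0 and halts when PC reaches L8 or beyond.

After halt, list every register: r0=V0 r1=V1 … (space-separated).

[0] addi  r3, r5, 0  →  {r0:0, r1:7, r2:6, r3:0, r4:2, r5:0}
[1] or   r0, r1, r2  →  {r0:0, r1:7, r2:6, r3:0, r4:2, r5:0}
[2] addi  r5, r2, 6  →  {r0:0, r1:7, r2:6, r3:0, r4:2, r5:12}
[3] bne  r5, r4, L7  →  {r0:0, r1:7, r2:6, r3:0, r4:2, r5:12}  ⟨branch taken⟩
[4] addi  r5, r3, 7  →  {r0:0, r1:7, r2:6, r3:0, r4:2, r5:7}
[7] andi  r3, r3, 4  →  {r0:0, r1:7, r2:6, r3:0, r4:2, r5:7}

r0=0 r1=7 r2=6 r3=0 r4=2 r5=7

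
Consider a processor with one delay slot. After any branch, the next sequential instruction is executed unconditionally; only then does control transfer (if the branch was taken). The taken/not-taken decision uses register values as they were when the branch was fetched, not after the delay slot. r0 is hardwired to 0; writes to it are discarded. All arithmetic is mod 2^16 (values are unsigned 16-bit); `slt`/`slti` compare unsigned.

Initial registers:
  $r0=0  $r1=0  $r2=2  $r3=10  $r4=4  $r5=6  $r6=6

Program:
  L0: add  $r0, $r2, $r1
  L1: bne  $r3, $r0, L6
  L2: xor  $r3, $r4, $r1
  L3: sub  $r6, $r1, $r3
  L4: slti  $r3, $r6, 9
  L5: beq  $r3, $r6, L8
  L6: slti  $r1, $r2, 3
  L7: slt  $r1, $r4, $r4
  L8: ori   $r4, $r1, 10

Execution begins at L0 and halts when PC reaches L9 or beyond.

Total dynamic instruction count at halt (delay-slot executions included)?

[0] add  $r0, $r2, $r1  →  {$r0:0, $r1:0, $r2:2, $r3:10, $r4:4, $r5:6, $r6:6}
[1] bne  $r3, $r0, L6  →  {$r0:0, $r1:0, $r2:2, $r3:10, $r4:4, $r5:6, $r6:6}  ⟨branch taken⟩
[2] xor  $r3, $r4, $r1  →  {$r0:0, $r1:0, $r2:2, $r3:4, $r4:4, $r5:6, $r6:6}
[6] slti  $r1, $r2, 3  →  {$r0:0, $r1:1, $r2:2, $r3:4, $r4:4, $r5:6, $r6:6}
[7] slt  $r1, $r4, $r4  →  {$r0:0, $r1:0, $r2:2, $r3:4, $r4:4, $r5:6, $r6:6}
[8] ori   $r4, $r1, 10  →  {$r0:0, $r1:0, $r2:2, $r3:4, $r4:10, $r5:6, $r6:6}

6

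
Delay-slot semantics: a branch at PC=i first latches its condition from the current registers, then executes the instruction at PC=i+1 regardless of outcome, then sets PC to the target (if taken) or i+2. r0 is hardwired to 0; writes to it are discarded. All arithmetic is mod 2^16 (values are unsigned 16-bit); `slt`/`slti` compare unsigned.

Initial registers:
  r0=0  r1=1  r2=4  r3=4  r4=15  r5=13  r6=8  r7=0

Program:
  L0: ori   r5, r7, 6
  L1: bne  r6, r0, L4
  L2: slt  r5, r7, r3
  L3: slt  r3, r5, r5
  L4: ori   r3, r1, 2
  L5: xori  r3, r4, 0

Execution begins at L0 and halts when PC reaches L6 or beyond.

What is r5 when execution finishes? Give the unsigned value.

PC=0  ori   r5, r7, 6        | r0=0 r1=1 r2=4 r3=4 r4=15 r5=6 r6=8 r7=0
PC=1  bne  r6, r0, L4        | r0=0 r1=1 r2=4 r3=4 r4=15 r5=6 r6=8 r7=0  [TAKEN]
PC=2  slt  r5, r7, r3        | r0=0 r1=1 r2=4 r3=4 r4=15 r5=1 r6=8 r7=0
PC=4  ori   r3, r1, 2        | r0=0 r1=1 r2=4 r3=3 r4=15 r5=1 r6=8 r7=0
PC=5  xori  r3, r4, 0        | r0=0 r1=1 r2=4 r3=15 r4=15 r5=1 r6=8 r7=0

1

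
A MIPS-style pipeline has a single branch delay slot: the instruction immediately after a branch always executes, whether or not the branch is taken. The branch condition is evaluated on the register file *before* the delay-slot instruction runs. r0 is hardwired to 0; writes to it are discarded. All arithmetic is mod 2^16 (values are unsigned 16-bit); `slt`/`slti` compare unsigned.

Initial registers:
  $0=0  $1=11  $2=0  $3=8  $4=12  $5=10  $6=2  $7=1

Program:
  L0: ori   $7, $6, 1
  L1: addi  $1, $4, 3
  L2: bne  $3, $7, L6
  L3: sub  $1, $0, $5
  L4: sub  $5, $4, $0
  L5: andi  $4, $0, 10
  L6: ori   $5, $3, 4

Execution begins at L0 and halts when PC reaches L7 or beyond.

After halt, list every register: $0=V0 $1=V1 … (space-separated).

$0=0 $1=65526 $2=0 $3=8 $4=12 $5=12 $6=2 $7=3

  step pc=0: ori   $7, $6, 1  regs=(0,11,0,8,12,10,2,3)
  step pc=1: addi  $1, $4, 3  regs=(0,15,0,8,12,10,2,3)
  step pc=2: bne  $3, $7, L6  cond=T  regs=(0,15,0,8,12,10,2,3)
  step pc=3: sub  $1, $0, $5  regs=(0,65526,0,8,12,10,2,3)
  step pc=6: ori   $5, $3, 4  regs=(0,65526,0,8,12,12,2,3)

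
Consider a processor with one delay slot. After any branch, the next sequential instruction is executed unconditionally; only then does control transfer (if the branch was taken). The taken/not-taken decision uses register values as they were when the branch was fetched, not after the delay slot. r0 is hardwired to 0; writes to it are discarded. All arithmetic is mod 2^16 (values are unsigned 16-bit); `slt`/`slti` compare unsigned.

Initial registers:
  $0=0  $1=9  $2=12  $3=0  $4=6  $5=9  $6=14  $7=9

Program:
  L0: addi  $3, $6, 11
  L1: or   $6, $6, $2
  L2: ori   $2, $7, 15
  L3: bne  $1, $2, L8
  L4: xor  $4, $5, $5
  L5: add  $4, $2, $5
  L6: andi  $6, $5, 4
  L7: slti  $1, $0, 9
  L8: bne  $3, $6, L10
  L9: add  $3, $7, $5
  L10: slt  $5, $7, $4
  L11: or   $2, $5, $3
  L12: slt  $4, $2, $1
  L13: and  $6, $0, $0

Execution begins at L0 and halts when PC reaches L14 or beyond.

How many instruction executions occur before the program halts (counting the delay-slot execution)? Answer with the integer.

11

#0 addi  $3, $6, 11 ; 0/9/12/25/6/9/14/9
#1 or   $6, $6, $2 ; 0/9/12/25/6/9/14/9
#2 ori   $2, $7, 15 ; 0/9/15/25/6/9/14/9
#3 bne  $1, $2, L8 ; 0/9/15/25/6/9/14/9 ; →target
#4 xor  $4, $5, $5 ; 0/9/15/25/0/9/14/9
#8 bne  $3, $6, L10 ; 0/9/15/25/0/9/14/9 ; →target
#9 add  $3, $7, $5 ; 0/9/15/18/0/9/14/9
#10 slt  $5, $7, $4 ; 0/9/15/18/0/0/14/9
#11 or   $2, $5, $3 ; 0/9/18/18/0/0/14/9
#12 slt  $4, $2, $1 ; 0/9/18/18/0/0/14/9
#13 and  $6, $0, $0 ; 0/9/18/18/0/0/0/9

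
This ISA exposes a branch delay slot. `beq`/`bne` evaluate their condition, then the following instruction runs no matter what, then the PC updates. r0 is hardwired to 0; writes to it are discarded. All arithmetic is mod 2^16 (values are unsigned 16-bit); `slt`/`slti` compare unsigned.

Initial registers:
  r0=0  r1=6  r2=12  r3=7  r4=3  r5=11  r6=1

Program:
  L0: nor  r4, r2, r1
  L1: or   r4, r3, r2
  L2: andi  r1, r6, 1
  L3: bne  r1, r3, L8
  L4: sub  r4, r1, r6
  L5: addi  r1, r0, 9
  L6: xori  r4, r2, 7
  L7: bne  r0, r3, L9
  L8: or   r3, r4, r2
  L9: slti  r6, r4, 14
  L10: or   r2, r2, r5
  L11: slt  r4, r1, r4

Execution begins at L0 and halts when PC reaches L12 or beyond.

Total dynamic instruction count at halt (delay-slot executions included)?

9

  step pc=0: nor  r4, r2, r1  regs=(0,6,12,7,65521,11,1)
  step pc=1: or   r4, r3, r2  regs=(0,6,12,7,15,11,1)
  step pc=2: andi  r1, r6, 1  regs=(0,1,12,7,15,11,1)
  step pc=3: bne  r1, r3, L8  cond=T  regs=(0,1,12,7,15,11,1)
  step pc=4: sub  r4, r1, r6  regs=(0,1,12,7,0,11,1)
  step pc=8: or   r3, r4, r2  regs=(0,1,12,12,0,11,1)
  step pc=9: slti  r6, r4, 14  regs=(0,1,12,12,0,11,1)
  step pc=10: or   r2, r2, r5  regs=(0,1,15,12,0,11,1)
  step pc=11: slt  r4, r1, r4  regs=(0,1,15,12,0,11,1)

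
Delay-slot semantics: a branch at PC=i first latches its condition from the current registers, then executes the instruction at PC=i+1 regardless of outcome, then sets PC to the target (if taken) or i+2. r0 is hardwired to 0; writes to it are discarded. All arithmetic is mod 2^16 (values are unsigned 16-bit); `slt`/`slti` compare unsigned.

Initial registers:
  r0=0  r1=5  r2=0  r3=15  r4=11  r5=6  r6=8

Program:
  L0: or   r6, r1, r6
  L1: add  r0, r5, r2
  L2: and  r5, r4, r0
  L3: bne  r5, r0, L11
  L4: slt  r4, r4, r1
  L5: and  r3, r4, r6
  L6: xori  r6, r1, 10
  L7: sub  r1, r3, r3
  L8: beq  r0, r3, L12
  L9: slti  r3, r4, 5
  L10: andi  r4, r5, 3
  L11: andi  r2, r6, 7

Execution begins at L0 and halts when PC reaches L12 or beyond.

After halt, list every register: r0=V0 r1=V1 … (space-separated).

#0 or   r6, r1, r6 ; 0/5/0/15/11/6/13
#1 add  r0, r5, r2 ; 0/5/0/15/11/6/13
#2 and  r5, r4, r0 ; 0/5/0/15/11/0/13
#3 bne  r5, r0, L11 ; 0/5/0/15/11/0/13 ; →fallthru
#4 slt  r4, r4, r1 ; 0/5/0/15/0/0/13
#5 and  r3, r4, r6 ; 0/5/0/0/0/0/13
#6 xori  r6, r1, 10 ; 0/5/0/0/0/0/15
#7 sub  r1, r3, r3 ; 0/0/0/0/0/0/15
#8 beq  r0, r3, L12 ; 0/0/0/0/0/0/15 ; →target
#9 slti  r3, r4, 5 ; 0/0/0/1/0/0/15

r0=0 r1=0 r2=0 r3=1 r4=0 r5=0 r6=15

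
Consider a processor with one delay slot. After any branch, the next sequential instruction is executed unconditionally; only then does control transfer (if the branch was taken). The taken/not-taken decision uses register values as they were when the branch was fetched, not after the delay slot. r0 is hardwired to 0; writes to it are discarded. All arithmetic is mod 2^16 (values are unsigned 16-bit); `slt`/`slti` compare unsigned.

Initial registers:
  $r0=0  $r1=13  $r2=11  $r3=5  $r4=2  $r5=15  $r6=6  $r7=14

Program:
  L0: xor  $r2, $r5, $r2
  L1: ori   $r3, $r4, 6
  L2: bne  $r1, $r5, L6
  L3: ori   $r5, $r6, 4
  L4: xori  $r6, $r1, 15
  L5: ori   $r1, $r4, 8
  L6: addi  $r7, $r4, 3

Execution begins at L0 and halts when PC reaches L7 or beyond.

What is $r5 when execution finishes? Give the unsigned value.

6

[0] xor  $r2, $r5, $r2  →  {$r0:0, $r1:13, $r2:4, $r3:5, $r4:2, $r5:15, $r6:6, $r7:14}
[1] ori   $r3, $r4, 6  →  {$r0:0, $r1:13, $r2:4, $r3:6, $r4:2, $r5:15, $r6:6, $r7:14}
[2] bne  $r1, $r5, L6  →  {$r0:0, $r1:13, $r2:4, $r3:6, $r4:2, $r5:15, $r6:6, $r7:14}  ⟨branch taken⟩
[3] ori   $r5, $r6, 4  →  {$r0:0, $r1:13, $r2:4, $r3:6, $r4:2, $r5:6, $r6:6, $r7:14}
[6] addi  $r7, $r4, 3  →  {$r0:0, $r1:13, $r2:4, $r3:6, $r4:2, $r5:6, $r6:6, $r7:5}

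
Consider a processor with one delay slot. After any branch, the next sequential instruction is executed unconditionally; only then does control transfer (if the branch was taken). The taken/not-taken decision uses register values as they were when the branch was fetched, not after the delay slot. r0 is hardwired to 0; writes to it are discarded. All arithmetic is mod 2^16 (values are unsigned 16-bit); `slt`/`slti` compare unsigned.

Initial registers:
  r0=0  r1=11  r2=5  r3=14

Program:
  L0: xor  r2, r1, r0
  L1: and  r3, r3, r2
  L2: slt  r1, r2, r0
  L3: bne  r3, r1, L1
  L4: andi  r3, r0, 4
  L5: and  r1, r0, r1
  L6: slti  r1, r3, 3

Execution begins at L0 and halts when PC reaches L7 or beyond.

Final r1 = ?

PC=0  xor  r2, r1, r0        | r0=0 r1=11 r2=11 r3=14
PC=1  and  r3, r3, r2        | r0=0 r1=11 r2=11 r3=10
PC=2  slt  r1, r2, r0        | r0=0 r1=0 r2=11 r3=10
PC=3  bne  r3, r1, L1        | r0=0 r1=0 r2=11 r3=10  [TAKEN]
PC=4  andi  r3, r0, 4        | r0=0 r1=0 r2=11 r3=0
PC=1  and  r3, r3, r2        | r0=0 r1=0 r2=11 r3=0
PC=2  slt  r1, r2, r0        | r0=0 r1=0 r2=11 r3=0
PC=3  bne  r3, r1, L1        | r0=0 r1=0 r2=11 r3=0  [not taken]
PC=4  andi  r3, r0, 4        | r0=0 r1=0 r2=11 r3=0
PC=5  and  r1, r0, r1        | r0=0 r1=0 r2=11 r3=0
PC=6  slti  r1, r3, 3        | r0=0 r1=1 r2=11 r3=0

1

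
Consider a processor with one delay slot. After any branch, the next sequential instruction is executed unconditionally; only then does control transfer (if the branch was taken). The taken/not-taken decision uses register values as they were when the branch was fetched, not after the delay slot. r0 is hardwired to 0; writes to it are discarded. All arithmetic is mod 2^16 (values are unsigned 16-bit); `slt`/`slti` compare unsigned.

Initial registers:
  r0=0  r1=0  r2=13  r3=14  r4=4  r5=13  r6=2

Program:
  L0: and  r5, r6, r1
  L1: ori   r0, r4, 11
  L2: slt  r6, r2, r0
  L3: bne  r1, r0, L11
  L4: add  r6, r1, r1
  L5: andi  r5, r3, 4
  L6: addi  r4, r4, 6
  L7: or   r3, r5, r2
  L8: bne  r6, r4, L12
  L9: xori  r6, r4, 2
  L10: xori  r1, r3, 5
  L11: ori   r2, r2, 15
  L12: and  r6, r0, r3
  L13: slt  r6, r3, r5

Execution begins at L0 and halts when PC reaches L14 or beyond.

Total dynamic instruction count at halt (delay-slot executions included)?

12

PC=0  and  r5, r6, r1        | r0=0 r1=0 r2=13 r3=14 r4=4 r5=0 r6=2
PC=1  ori   r0, r4, 11       | r0=0 r1=0 r2=13 r3=14 r4=4 r5=0 r6=2
PC=2  slt  r6, r2, r0        | r0=0 r1=0 r2=13 r3=14 r4=4 r5=0 r6=0
PC=3  bne  r1, r0, L11       | r0=0 r1=0 r2=13 r3=14 r4=4 r5=0 r6=0  [not taken]
PC=4  add  r6, r1, r1        | r0=0 r1=0 r2=13 r3=14 r4=4 r5=0 r6=0
PC=5  andi  r5, r3, 4        | r0=0 r1=0 r2=13 r3=14 r4=4 r5=4 r6=0
PC=6  addi  r4, r4, 6        | r0=0 r1=0 r2=13 r3=14 r4=10 r5=4 r6=0
PC=7  or   r3, r5, r2        | r0=0 r1=0 r2=13 r3=13 r4=10 r5=4 r6=0
PC=8  bne  r6, r4, L12       | r0=0 r1=0 r2=13 r3=13 r4=10 r5=4 r6=0  [TAKEN]
PC=9  xori  r6, r4, 2        | r0=0 r1=0 r2=13 r3=13 r4=10 r5=4 r6=8
PC=12 and  r6, r0, r3        | r0=0 r1=0 r2=13 r3=13 r4=10 r5=4 r6=0
PC=13 slt  r6, r3, r5        | r0=0 r1=0 r2=13 r3=13 r4=10 r5=4 r6=0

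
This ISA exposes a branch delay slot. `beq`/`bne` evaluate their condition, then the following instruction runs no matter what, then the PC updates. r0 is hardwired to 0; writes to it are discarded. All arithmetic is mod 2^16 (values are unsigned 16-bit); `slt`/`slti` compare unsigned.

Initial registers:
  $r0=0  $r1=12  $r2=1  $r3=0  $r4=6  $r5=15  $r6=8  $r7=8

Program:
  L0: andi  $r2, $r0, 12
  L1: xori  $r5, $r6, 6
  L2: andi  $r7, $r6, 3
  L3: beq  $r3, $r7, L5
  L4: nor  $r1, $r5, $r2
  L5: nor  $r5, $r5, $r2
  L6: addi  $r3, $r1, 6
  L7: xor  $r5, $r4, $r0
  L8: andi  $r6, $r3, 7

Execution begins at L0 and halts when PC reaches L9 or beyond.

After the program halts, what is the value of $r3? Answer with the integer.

#0 andi  $r2, $r0, 12 ; 0/12/0/0/6/15/8/8
#1 xori  $r5, $r6, 6 ; 0/12/0/0/6/14/8/8
#2 andi  $r7, $r6, 3 ; 0/12/0/0/6/14/8/0
#3 beq  $r3, $r7, L5 ; 0/12/0/0/6/14/8/0 ; →target
#4 nor  $r1, $r5, $r2 ; 0/65521/0/0/6/14/8/0
#5 nor  $r5, $r5, $r2 ; 0/65521/0/0/6/65521/8/0
#6 addi  $r3, $r1, 6 ; 0/65521/0/65527/6/65521/8/0
#7 xor  $r5, $r4, $r0 ; 0/65521/0/65527/6/6/8/0
#8 andi  $r6, $r3, 7 ; 0/65521/0/65527/6/6/7/0

65527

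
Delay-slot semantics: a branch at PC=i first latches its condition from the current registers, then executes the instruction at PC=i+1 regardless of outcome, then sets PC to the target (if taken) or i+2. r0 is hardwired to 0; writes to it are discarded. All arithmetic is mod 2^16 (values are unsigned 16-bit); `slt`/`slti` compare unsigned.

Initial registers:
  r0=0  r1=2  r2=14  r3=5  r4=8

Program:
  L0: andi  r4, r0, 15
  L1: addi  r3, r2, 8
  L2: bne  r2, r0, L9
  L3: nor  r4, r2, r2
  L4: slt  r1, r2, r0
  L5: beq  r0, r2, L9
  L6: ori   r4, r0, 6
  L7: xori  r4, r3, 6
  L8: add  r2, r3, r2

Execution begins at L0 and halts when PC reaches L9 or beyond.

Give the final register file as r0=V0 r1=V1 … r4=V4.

r0=0 r1=2 r2=14 r3=22 r4=65521

[0] andi  r4, r0, 15  →  {r0:0, r1:2, r2:14, r3:5, r4:0}
[1] addi  r3, r2, 8  →  {r0:0, r1:2, r2:14, r3:22, r4:0}
[2] bne  r2, r0, L9  →  {r0:0, r1:2, r2:14, r3:22, r4:0}  ⟨branch taken⟩
[3] nor  r4, r2, r2  →  {r0:0, r1:2, r2:14, r3:22, r4:65521}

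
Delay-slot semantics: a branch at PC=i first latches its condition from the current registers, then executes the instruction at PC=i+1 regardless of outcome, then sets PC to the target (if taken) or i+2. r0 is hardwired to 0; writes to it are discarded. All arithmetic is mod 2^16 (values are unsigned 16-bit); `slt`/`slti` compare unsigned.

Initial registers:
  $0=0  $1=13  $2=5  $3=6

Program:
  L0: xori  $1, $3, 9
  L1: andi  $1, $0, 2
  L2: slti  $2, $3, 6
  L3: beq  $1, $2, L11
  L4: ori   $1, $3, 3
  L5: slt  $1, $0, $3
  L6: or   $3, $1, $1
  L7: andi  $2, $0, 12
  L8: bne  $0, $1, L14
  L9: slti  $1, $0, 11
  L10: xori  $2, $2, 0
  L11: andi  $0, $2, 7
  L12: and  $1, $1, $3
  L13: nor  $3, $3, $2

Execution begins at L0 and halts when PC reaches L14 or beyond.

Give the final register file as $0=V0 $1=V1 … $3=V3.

#0 xori  $1, $3, 9 ; 0/15/5/6
#1 andi  $1, $0, 2 ; 0/0/5/6
#2 slti  $2, $3, 6 ; 0/0/0/6
#3 beq  $1, $2, L11 ; 0/0/0/6 ; →target
#4 ori   $1, $3, 3 ; 0/7/0/6
#11 andi  $0, $2, 7 ; 0/7/0/6
#12 and  $1, $1, $3 ; 0/6/0/6
#13 nor  $3, $3, $2 ; 0/6/0/65529

$0=0 $1=6 $2=0 $3=65529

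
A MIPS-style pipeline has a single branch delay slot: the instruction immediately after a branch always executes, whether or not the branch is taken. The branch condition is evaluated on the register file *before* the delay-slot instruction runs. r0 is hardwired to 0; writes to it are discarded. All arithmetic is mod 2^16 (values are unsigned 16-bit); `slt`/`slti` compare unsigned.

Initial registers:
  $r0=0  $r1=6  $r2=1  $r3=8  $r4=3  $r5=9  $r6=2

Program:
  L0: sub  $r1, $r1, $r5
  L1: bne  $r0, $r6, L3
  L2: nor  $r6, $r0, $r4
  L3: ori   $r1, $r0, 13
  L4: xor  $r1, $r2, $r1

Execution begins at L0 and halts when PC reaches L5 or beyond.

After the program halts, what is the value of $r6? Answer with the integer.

  step pc=0: sub  $r1, $r1, $r5  regs=(0,65533,1,8,3,9,2)
  step pc=1: bne  $r0, $r6, L3  cond=T  regs=(0,65533,1,8,3,9,2)
  step pc=2: nor  $r6, $r0, $r4  regs=(0,65533,1,8,3,9,65532)
  step pc=3: ori   $r1, $r0, 13  regs=(0,13,1,8,3,9,65532)
  step pc=4: xor  $r1, $r2, $r1  regs=(0,12,1,8,3,9,65532)

65532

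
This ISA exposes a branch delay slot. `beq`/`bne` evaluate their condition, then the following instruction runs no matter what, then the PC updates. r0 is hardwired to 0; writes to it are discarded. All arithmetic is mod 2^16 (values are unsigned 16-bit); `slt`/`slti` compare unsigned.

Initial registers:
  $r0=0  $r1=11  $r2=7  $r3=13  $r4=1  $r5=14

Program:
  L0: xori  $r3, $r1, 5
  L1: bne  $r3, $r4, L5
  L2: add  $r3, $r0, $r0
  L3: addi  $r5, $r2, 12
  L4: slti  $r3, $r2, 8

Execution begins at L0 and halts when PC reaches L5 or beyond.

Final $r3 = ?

0

[0] xori  $r3, $r1, 5  →  {$r0:0, $r1:11, $r2:7, $r3:14, $r4:1, $r5:14}
[1] bne  $r3, $r4, L5  →  {$r0:0, $r1:11, $r2:7, $r3:14, $r4:1, $r5:14}  ⟨branch taken⟩
[2] add  $r3, $r0, $r0  →  {$r0:0, $r1:11, $r2:7, $r3:0, $r4:1, $r5:14}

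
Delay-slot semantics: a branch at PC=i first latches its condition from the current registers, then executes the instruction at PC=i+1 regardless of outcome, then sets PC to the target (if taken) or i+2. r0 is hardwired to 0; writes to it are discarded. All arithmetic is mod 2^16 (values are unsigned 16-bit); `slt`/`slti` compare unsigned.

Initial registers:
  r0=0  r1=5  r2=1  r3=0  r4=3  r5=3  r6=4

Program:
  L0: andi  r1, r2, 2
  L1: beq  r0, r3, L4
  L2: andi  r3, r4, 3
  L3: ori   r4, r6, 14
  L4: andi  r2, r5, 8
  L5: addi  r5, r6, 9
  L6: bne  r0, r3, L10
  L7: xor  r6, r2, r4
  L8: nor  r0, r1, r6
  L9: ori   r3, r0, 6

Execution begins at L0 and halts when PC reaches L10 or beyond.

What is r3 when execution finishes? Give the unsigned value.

  step pc=0: andi  r1, r2, 2  regs=(0,0,1,0,3,3,4)
  step pc=1: beq  r0, r3, L4  cond=T  regs=(0,0,1,0,3,3,4)
  step pc=2: andi  r3, r4, 3  regs=(0,0,1,3,3,3,4)
  step pc=4: andi  r2, r5, 8  regs=(0,0,0,3,3,3,4)
  step pc=5: addi  r5, r6, 9  regs=(0,0,0,3,3,13,4)
  step pc=6: bne  r0, r3, L10  cond=T  regs=(0,0,0,3,3,13,4)
  step pc=7: xor  r6, r2, r4  regs=(0,0,0,3,3,13,3)

3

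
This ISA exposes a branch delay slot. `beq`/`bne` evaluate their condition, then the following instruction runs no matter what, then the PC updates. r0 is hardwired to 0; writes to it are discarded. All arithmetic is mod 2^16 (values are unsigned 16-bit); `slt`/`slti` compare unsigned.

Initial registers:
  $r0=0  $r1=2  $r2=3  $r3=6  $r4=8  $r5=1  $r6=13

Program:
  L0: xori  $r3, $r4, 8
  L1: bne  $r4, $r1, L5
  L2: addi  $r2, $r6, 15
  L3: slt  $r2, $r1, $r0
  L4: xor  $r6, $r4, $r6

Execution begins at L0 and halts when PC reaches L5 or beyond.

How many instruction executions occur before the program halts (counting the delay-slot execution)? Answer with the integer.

3

  step pc=0: xori  $r3, $r4, 8  regs=(0,2,3,0,8,1,13)
  step pc=1: bne  $r4, $r1, L5  cond=T  regs=(0,2,3,0,8,1,13)
  step pc=2: addi  $r2, $r6, 15  regs=(0,2,28,0,8,1,13)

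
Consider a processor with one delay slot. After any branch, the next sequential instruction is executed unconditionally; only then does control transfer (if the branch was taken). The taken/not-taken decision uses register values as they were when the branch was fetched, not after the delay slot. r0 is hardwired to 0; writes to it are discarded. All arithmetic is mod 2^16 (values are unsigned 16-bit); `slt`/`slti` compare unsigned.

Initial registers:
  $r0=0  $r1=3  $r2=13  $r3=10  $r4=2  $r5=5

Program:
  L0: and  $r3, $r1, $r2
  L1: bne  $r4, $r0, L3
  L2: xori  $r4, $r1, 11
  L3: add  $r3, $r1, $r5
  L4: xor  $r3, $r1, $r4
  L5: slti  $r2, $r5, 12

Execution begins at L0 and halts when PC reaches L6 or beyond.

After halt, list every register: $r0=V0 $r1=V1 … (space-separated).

$r0=0 $r1=3 $r2=1 $r3=11 $r4=8 $r5=5

PC=0  and  $r3, $r1, $r2     | $r0=0 $r1=3 $r2=13 $r3=1 $r4=2 $r5=5
PC=1  bne  $r4, $r0, L3      | $r0=0 $r1=3 $r2=13 $r3=1 $r4=2 $r5=5  [TAKEN]
PC=2  xori  $r4, $r1, 11     | $r0=0 $r1=3 $r2=13 $r3=1 $r4=8 $r5=5
PC=3  add  $r3, $r1, $r5     | $r0=0 $r1=3 $r2=13 $r3=8 $r4=8 $r5=5
PC=4  xor  $r3, $r1, $r4     | $r0=0 $r1=3 $r2=13 $r3=11 $r4=8 $r5=5
PC=5  slti  $r2, $r5, 12     | $r0=0 $r1=3 $r2=1 $r3=11 $r4=8 $r5=5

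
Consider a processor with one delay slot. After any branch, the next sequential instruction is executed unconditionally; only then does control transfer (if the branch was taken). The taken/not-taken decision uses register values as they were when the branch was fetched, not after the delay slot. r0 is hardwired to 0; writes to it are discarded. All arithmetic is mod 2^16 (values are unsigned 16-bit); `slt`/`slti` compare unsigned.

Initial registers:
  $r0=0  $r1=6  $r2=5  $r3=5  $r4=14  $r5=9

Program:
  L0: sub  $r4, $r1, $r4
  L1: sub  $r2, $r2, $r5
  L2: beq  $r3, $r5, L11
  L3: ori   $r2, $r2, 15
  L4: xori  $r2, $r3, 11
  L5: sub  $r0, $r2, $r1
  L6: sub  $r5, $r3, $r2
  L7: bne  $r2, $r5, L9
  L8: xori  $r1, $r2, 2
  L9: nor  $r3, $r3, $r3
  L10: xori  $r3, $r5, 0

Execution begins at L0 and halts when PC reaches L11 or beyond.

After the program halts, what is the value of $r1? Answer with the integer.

PC=0  sub  $r4, $r1, $r4     | $r0=0 $r1=6 $r2=5 $r3=5 $r4=65528 $r5=9
PC=1  sub  $r2, $r2, $r5     | $r0=0 $r1=6 $r2=65532 $r3=5 $r4=65528 $r5=9
PC=2  beq  $r3, $r5, L11     | $r0=0 $r1=6 $r2=65532 $r3=5 $r4=65528 $r5=9  [not taken]
PC=3  ori   $r2, $r2, 15     | $r0=0 $r1=6 $r2=65535 $r3=5 $r4=65528 $r5=9
PC=4  xori  $r2, $r3, 11     | $r0=0 $r1=6 $r2=14 $r3=5 $r4=65528 $r5=9
PC=5  sub  $r0, $r2, $r1     | $r0=0 $r1=6 $r2=14 $r3=5 $r4=65528 $r5=9
PC=6  sub  $r5, $r3, $r2     | $r0=0 $r1=6 $r2=14 $r3=5 $r4=65528 $r5=65527
PC=7  bne  $r2, $r5, L9      | $r0=0 $r1=6 $r2=14 $r3=5 $r4=65528 $r5=65527  [TAKEN]
PC=8  xori  $r1, $r2, 2      | $r0=0 $r1=12 $r2=14 $r3=5 $r4=65528 $r5=65527
PC=9  nor  $r3, $r3, $r3     | $r0=0 $r1=12 $r2=14 $r3=65530 $r4=65528 $r5=65527
PC=10 xori  $r3, $r5, 0      | $r0=0 $r1=12 $r2=14 $r3=65527 $r4=65528 $r5=65527

12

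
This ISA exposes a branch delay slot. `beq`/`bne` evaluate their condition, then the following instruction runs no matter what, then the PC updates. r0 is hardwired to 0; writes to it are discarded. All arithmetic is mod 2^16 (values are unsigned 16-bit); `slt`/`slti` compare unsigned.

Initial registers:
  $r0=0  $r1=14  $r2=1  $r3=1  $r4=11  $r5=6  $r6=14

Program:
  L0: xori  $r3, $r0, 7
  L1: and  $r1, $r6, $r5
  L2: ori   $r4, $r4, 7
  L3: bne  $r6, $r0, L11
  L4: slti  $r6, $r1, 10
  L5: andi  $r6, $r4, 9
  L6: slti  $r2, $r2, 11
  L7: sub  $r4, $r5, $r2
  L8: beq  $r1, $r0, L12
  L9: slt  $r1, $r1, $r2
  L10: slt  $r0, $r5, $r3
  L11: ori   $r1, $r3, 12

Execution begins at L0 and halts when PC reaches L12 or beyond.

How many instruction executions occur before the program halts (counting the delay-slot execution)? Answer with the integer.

[0] xori  $r3, $r0, 7  →  {$r0:0, $r1:14, $r2:1, $r3:7, $r4:11, $r5:6, $r6:14}
[1] and  $r1, $r6, $r5  →  {$r0:0, $r1:6, $r2:1, $r3:7, $r4:11, $r5:6, $r6:14}
[2] ori   $r4, $r4, 7  →  {$r0:0, $r1:6, $r2:1, $r3:7, $r4:15, $r5:6, $r6:14}
[3] bne  $r6, $r0, L11  →  {$r0:0, $r1:6, $r2:1, $r3:7, $r4:15, $r5:6, $r6:14}  ⟨branch taken⟩
[4] slti  $r6, $r1, 10  →  {$r0:0, $r1:6, $r2:1, $r3:7, $r4:15, $r5:6, $r6:1}
[11] ori   $r1, $r3, 12  →  {$r0:0, $r1:15, $r2:1, $r3:7, $r4:15, $r5:6, $r6:1}

6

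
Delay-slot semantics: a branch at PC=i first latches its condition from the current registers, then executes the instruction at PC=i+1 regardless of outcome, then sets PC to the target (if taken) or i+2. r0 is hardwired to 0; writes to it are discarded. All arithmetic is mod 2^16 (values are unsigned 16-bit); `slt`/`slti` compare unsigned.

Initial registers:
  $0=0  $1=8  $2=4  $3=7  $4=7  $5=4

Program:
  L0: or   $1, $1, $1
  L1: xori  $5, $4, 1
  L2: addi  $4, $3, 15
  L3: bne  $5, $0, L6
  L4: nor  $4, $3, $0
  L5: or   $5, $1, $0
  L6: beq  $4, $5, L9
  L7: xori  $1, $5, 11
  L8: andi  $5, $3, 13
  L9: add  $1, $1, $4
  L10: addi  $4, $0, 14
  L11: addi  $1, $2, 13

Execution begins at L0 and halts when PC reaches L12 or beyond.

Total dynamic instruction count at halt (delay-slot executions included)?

[0] or   $1, $1, $1  →  {$0:0, $1:8, $2:4, $3:7, $4:7, $5:4}
[1] xori  $5, $4, 1  →  {$0:0, $1:8, $2:4, $3:7, $4:7, $5:6}
[2] addi  $4, $3, 15  →  {$0:0, $1:8, $2:4, $3:7, $4:22, $5:6}
[3] bne  $5, $0, L6  →  {$0:0, $1:8, $2:4, $3:7, $4:22, $5:6}  ⟨branch taken⟩
[4] nor  $4, $3, $0  →  {$0:0, $1:8, $2:4, $3:7, $4:65528, $5:6}
[6] beq  $4, $5, L9  →  {$0:0, $1:8, $2:4, $3:7, $4:65528, $5:6}  ⟨branch fallthrough⟩
[7] xori  $1, $5, 11  →  {$0:0, $1:13, $2:4, $3:7, $4:65528, $5:6}
[8] andi  $5, $3, 13  →  {$0:0, $1:13, $2:4, $3:7, $4:65528, $5:5}
[9] add  $1, $1, $4  →  {$0:0, $1:5, $2:4, $3:7, $4:65528, $5:5}
[10] addi  $4, $0, 14  →  {$0:0, $1:5, $2:4, $3:7, $4:14, $5:5}
[11] addi  $1, $2, 13  →  {$0:0, $1:17, $2:4, $3:7, $4:14, $5:5}

11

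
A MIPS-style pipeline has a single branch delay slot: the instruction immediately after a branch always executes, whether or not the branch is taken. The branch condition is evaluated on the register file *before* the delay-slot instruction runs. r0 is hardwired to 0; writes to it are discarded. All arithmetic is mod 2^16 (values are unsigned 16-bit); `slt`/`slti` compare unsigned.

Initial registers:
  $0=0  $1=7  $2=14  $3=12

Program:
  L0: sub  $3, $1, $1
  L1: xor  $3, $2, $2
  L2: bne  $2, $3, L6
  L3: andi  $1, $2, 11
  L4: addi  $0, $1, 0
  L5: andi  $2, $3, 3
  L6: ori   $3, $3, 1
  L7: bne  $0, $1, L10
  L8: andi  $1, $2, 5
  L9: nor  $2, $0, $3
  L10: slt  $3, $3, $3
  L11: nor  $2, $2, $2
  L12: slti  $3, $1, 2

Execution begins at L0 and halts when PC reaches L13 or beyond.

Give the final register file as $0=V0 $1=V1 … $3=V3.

#0 sub  $3, $1, $1 ; 0/7/14/0
#1 xor  $3, $2, $2 ; 0/7/14/0
#2 bne  $2, $3, L6 ; 0/7/14/0 ; →target
#3 andi  $1, $2, 11 ; 0/10/14/0
#6 ori   $3, $3, 1 ; 0/10/14/1
#7 bne  $0, $1, L10 ; 0/10/14/1 ; →target
#8 andi  $1, $2, 5 ; 0/4/14/1
#10 slt  $3, $3, $3 ; 0/4/14/0
#11 nor  $2, $2, $2 ; 0/4/65521/0
#12 slti  $3, $1, 2 ; 0/4/65521/0

$0=0 $1=4 $2=65521 $3=0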